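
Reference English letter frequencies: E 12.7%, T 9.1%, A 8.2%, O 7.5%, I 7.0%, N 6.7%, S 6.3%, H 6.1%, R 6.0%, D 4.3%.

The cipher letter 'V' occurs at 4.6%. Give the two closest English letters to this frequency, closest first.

Step 1: Observed frequency of 'V' is 4.6%.
Step 2: Compute distances to each reference frequency and sort:
  D (4.3%): difference = 0.3% <-- BEST
  R (6.0%): difference = 1.4% <-- RUNNER-UP
  H (6.1%): difference = 1.5%
  S (6.3%): difference = 1.7%
  N (6.7%): difference = 2.1%
Step 3: Most likely is 'D' (4.3%, diff 0.3%); second most likely is 'R' (6.0%, diff 1.4%).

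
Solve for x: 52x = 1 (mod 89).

Step 1: We need x such that 52 * x = 1 (mod 89).
Step 2: Using the extended Euclidean algorithm or trial:
  52 * 12 = 624 = 7 * 89 + 1.
Step 3: Since 624 mod 89 = 1, the inverse is x = 12.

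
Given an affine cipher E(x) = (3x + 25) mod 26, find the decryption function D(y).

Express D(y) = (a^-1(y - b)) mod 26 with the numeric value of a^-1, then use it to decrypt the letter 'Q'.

Step 1: Find a^-1, the modular inverse of 3 mod 26.
Step 2: We need 3 * a^-1 = 1 (mod 26).
Step 3: 3 * 9 = 27 = 1 * 26 + 1, so a^-1 = 9.
Step 4: D(y) = 9(y - 25) mod 26.
Step 5: Apply to 'Q' (y = 16): D(16) = 9 * (16 - 25) mod 26 = 9 * -9 mod 26 = 23 -> 'X'.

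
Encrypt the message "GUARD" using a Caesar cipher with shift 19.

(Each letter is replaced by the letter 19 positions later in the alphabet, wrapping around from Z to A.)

Step 1: For each letter, shift forward by 19 positions (mod 26).
  G (position 6) -> position (6+19) mod 26 = 25 -> Z
  U (position 20) -> position (20+19) mod 26 = 13 -> N
  A (position 0) -> position (0+19) mod 26 = 19 -> T
  R (position 17) -> position (17+19) mod 26 = 10 -> K
  D (position 3) -> position (3+19) mod 26 = 22 -> W
Result: ZNTKW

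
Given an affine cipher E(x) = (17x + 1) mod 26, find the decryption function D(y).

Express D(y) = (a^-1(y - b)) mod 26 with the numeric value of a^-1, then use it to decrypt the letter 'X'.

Step 1: Find a^-1, the modular inverse of 17 mod 26.
Step 2: We need 17 * a^-1 = 1 (mod 26).
Step 3: 17 * 23 = 391 = 15 * 26 + 1, so a^-1 = 23.
Step 4: D(y) = 23(y - 1) mod 26.
Step 5: Apply to 'X' (y = 23): D(23) = 23 * (23 - 1) mod 26 = 23 * 22 mod 26 = 12 -> 'M'.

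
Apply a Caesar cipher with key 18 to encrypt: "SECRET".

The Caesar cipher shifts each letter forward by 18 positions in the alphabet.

Step 1: For each letter, shift forward by 18 positions (mod 26).
  S (position 18) -> position (18+18) mod 26 = 10 -> K
  E (position 4) -> position (4+18) mod 26 = 22 -> W
  C (position 2) -> position (2+18) mod 26 = 20 -> U
  R (position 17) -> position (17+18) mod 26 = 9 -> J
  E (position 4) -> position (4+18) mod 26 = 22 -> W
  T (position 19) -> position (19+18) mod 26 = 11 -> L
Result: KWUJWL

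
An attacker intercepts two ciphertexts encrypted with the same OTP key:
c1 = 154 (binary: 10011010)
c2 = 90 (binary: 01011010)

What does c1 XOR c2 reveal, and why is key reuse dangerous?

Step 1: c1 XOR c2 = (m1 XOR k) XOR (m2 XOR k).
Step 2: By XOR associativity/commutativity: = m1 XOR m2 XOR k XOR k = m1 XOR m2.
Step 3: 10011010 XOR 01011010 = 11000000 = 192.
Step 4: The key cancels out! An attacker learns m1 XOR m2 = 192, revealing the relationship between plaintexts.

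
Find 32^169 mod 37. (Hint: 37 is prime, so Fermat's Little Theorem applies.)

Step 1: Since 37 is prime, by Fermat's Little Theorem: 32^36 = 1 (mod 37).
Step 2: Reduce exponent: 169 mod 36 = 25.
Step 3: So 32^169 = 32^25 (mod 37).
Step 4: 32^25 mod 37 = 18.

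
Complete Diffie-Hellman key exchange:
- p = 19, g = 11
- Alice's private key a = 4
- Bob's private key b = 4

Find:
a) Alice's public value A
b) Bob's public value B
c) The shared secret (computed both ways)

Step 1: A = g^a mod p = 11^4 mod 19 = 11.
Step 2: B = g^b mod p = 11^4 mod 19 = 11.
Step 3: Alice computes s = B^a mod p = 11^4 mod 19 = 11.
Step 4: Bob computes s = A^b mod p = 11^4 mod 19 = 11.
Both sides agree: shared secret = 11.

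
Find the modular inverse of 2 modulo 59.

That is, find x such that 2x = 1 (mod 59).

Step 1: We need x such that 2 * x = 1 (mod 59).
Step 2: Using the extended Euclidean algorithm or trial:
  2 * 30 = 60 = 1 * 59 + 1.
Step 3: Since 60 mod 59 = 1, the inverse is x = 30.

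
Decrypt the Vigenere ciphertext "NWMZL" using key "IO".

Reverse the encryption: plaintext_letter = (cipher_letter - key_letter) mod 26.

Step 1: Extend key: IOIOI
Step 2: Decrypt each letter (c - k) mod 26:
  N(13) - I(8) = (13-8) mod 26 = 5 = F
  W(22) - O(14) = (22-14) mod 26 = 8 = I
  M(12) - I(8) = (12-8) mod 26 = 4 = E
  Z(25) - O(14) = (25-14) mod 26 = 11 = L
  L(11) - I(8) = (11-8) mod 26 = 3 = D
Plaintext: FIELD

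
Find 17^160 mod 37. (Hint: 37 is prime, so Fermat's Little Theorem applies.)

Step 1: Since 37 is prime, by Fermat's Little Theorem: 17^36 = 1 (mod 37).
Step 2: Reduce exponent: 160 mod 36 = 16.
Step 3: So 17^160 = 17^16 (mod 37).
Step 4: 17^16 mod 37 = 16.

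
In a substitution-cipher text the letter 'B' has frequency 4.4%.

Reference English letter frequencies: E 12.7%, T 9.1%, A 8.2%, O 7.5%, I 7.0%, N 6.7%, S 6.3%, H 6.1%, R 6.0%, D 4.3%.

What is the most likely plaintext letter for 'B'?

Step 1: The observed frequency is 4.4%.
Step 2: Compare with English frequencies:
  E: 12.7% (difference: 8.3%)
  T: 9.1% (difference: 4.7%)
  A: 8.2% (difference: 3.8%)
  O: 7.5% (difference: 3.1%)
  I: 7.0% (difference: 2.6%)
  N: 6.7% (difference: 2.3%)
  S: 6.3% (difference: 1.9%)
  H: 6.1% (difference: 1.7%)
  R: 6.0% (difference: 1.6%)
  D: 4.3% (difference: 0.1%) <-- closest
Step 3: 'B' most likely represents 'D' (frequency 4.3%).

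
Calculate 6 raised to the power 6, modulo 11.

Step 1: Compute 6^6 mod 11 step by step, reducing modulo 11 at each step.
  6^1 mod 11 = 6
  6^2 mod 11 = (6 * 6) mod 11 = 3
  6^3 mod 11 = (3 * 6) mod 11 = 7
  6^4 mod 11 = (7 * 6) mod 11 = 9
  6^5 mod 11 = (9 * 6) mod 11 = 10
  6^6 mod 11 = (10 * 6) mod 11 = 5
Step 2: Result = 5.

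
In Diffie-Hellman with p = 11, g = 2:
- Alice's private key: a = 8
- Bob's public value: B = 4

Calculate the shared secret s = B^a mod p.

Step 1: s = B^a mod p = 4^8 mod 11.
  4^1 mod 11 = 4
  4^2 mod 11 = (4 * 4) mod 11 = 5
  4^3 mod 11 = (5 * 4) mod 11 = 9
  4^4 mod 11 = (9 * 4) mod 11 = 3
  4^5 mod 11 = (3 * 4) mod 11 = 1
  4^6 mod 11 = (1 * 4) mod 11 = 4
  4^7 mod 11 = (4 * 4) mod 11 = 5
  4^8 mod 11 = (5 * 4) mod 11 = 9
Result: shared secret = 9.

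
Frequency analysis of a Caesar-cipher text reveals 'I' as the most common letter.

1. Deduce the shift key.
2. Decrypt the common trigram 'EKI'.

Step 1: In English, 'E' is the most frequent letter (12.7%).
Step 2: The most frequent ciphertext letter is 'I' (position 8).
Step 3: Shift = (8 - 4) mod 26 = 4.
Step 4: Decrypt 'EKI' by shifting back 4:
  E -> A
  K -> G
  I -> E
Step 5: 'EKI' decrypts to 'AGE'.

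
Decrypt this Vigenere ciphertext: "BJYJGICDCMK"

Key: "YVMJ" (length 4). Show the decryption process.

Step 1: Key 'YVMJ' has length 4. Extended key: YVMJYVMJYVM
Step 2: Decrypt each position:
  B(1) - Y(24) = 3 = D
  J(9) - V(21) = 14 = O
  Y(24) - M(12) = 12 = M
  J(9) - J(9) = 0 = A
  G(6) - Y(24) = 8 = I
  I(8) - V(21) = 13 = N
  C(2) - M(12) = 16 = Q
  D(3) - J(9) = 20 = U
  C(2) - Y(24) = 4 = E
  M(12) - V(21) = 17 = R
  K(10) - M(12) = 24 = Y
Plaintext: DOMAINQUERY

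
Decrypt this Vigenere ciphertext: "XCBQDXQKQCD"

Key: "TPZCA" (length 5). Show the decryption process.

Step 1: Key 'TPZCA' has length 5. Extended key: TPZCATPZCAT
Step 2: Decrypt each position:
  X(23) - T(19) = 4 = E
  C(2) - P(15) = 13 = N
  B(1) - Z(25) = 2 = C
  Q(16) - C(2) = 14 = O
  D(3) - A(0) = 3 = D
  X(23) - T(19) = 4 = E
  Q(16) - P(15) = 1 = B
  K(10) - Z(25) = 11 = L
  Q(16) - C(2) = 14 = O
  C(2) - A(0) = 2 = C
  D(3) - T(19) = 10 = K
Plaintext: ENCODEBLOCK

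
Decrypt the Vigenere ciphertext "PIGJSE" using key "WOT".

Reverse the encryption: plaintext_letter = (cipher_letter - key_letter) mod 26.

Step 1: Extend key: WOTWOT
Step 2: Decrypt each letter (c - k) mod 26:
  P(15) - W(22) = (15-22) mod 26 = 19 = T
  I(8) - O(14) = (8-14) mod 26 = 20 = U
  G(6) - T(19) = (6-19) mod 26 = 13 = N
  J(9) - W(22) = (9-22) mod 26 = 13 = N
  S(18) - O(14) = (18-14) mod 26 = 4 = E
  E(4) - T(19) = (4-19) mod 26 = 11 = L
Plaintext: TUNNEL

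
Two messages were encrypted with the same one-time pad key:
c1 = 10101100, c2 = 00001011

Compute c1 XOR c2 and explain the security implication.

Step 1: c1 XOR c2 = (m1 XOR k) XOR (m2 XOR k).
Step 2: By XOR associativity/commutativity: = m1 XOR m2 XOR k XOR k = m1 XOR m2.
Step 3: 10101100 XOR 00001011 = 10100111 = 167.
Step 4: The key cancels out! An attacker learns m1 XOR m2 = 167, revealing the relationship between plaintexts.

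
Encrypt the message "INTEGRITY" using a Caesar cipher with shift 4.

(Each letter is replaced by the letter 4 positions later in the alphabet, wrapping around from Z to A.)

Step 1: For each letter, shift forward by 4 positions (mod 26).
  I (position 8) -> position (8+4) mod 26 = 12 -> M
  N (position 13) -> position (13+4) mod 26 = 17 -> R
  T (position 19) -> position (19+4) mod 26 = 23 -> X
  E (position 4) -> position (4+4) mod 26 = 8 -> I
  G (position 6) -> position (6+4) mod 26 = 10 -> K
  R (position 17) -> position (17+4) mod 26 = 21 -> V
  I (position 8) -> position (8+4) mod 26 = 12 -> M
  T (position 19) -> position (19+4) mod 26 = 23 -> X
  Y (position 24) -> position (24+4) mod 26 = 2 -> C
Result: MRXIKVMXC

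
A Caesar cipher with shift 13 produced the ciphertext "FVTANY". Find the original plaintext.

Step 1: Reverse the shift by subtracting 13 from each letter position.
  F (position 5) -> position (5-13) mod 26 = 18 -> S
  V (position 21) -> position (21-13) mod 26 = 8 -> I
  T (position 19) -> position (19-13) mod 26 = 6 -> G
  A (position 0) -> position (0-13) mod 26 = 13 -> N
  N (position 13) -> position (13-13) mod 26 = 0 -> A
  Y (position 24) -> position (24-13) mod 26 = 11 -> L
Decrypted message: SIGNAL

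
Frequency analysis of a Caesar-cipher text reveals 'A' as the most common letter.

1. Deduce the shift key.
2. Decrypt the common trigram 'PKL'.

Step 1: In English, 'E' is the most frequent letter (12.7%).
Step 2: The most frequent ciphertext letter is 'A' (position 0).
Step 3: Shift = (0 - 4) mod 26 = 22.
Step 4: Decrypt 'PKL' by shifting back 22:
  P -> T
  K -> O
  L -> P
Step 5: 'PKL' decrypts to 'TOP'.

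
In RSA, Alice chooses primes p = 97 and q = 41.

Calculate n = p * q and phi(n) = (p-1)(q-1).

Step 1: n = p * q = 97 * 41 = 3977.
Step 2: phi(n) = (p-1)(q-1) = 96 * 40 = 3840.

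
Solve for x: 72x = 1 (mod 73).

Step 1: We need x such that 72 * x = 1 (mod 73).
Step 2: Using the extended Euclidean algorithm or trial:
  72 * 72 = 5184 = 71 * 73 + 1.
Step 3: Since 5184 mod 73 = 1, the inverse is x = 72.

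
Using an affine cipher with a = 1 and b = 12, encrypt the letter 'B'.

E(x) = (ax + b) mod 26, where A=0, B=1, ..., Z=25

Step 1: Convert 'B' to number: x = 1.
Step 2: E(1) = (1 * 1 + 12) mod 26 = 13 mod 26 = 13.
Step 3: Convert 13 back to letter: N.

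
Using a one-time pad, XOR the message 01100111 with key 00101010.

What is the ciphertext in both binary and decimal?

Step 1: Write out the XOR operation bit by bit:
  Message: 01100111
  Key:     00101010
  XOR:     01001101
Step 2: Convert to decimal: 01001101 = 77.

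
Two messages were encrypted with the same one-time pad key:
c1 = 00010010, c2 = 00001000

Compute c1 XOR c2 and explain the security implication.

Step 1: c1 XOR c2 = (m1 XOR k) XOR (m2 XOR k).
Step 2: By XOR associativity/commutativity: = m1 XOR m2 XOR k XOR k = m1 XOR m2.
Step 3: 00010010 XOR 00001000 = 00011010 = 26.
Step 4: The key cancels out! An attacker learns m1 XOR m2 = 26, revealing the relationship between plaintexts.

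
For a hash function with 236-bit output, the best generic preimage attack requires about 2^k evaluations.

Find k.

Step 1: The hash has a 236-bit output.
Step 2: Preimage resistance means: given a digest h(x), it should be infeasible to find any input that hashes to it.
With a 236-bit output there are 2^236 possible digests, so a generic brute-force preimage search costs about 2^236 evaluations.
Step 3: Security level = 236 bits.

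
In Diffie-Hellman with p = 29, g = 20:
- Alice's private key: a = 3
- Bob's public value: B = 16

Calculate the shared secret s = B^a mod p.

Step 1: s = B^a mod p = 16^3 mod 29.
  16^1 mod 29 = 16
  16^2 mod 29 = (16 * 16) mod 29 = 24
  16^3 mod 29 = (24 * 16) mod 29 = 7
Result: shared secret = 7.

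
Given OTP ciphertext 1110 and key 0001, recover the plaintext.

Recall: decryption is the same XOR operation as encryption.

Step 1: XOR ciphertext with key:
  Ciphertext: 1110
  Key:        0001
  XOR:        1111
Step 2: Plaintext = 1111 = 15 in decimal.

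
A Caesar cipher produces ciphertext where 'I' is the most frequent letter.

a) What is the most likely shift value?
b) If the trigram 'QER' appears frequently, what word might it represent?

Step 1: In English, 'E' is the most frequent letter (12.7%).
Step 2: The most frequent ciphertext letter is 'I' (position 8).
Step 3: Shift = (8 - 4) mod 26 = 4.
Step 4: Decrypt 'QER' by shifting back 4:
  Q -> M
  E -> A
  R -> N
Step 5: 'QER' decrypts to 'MAN'.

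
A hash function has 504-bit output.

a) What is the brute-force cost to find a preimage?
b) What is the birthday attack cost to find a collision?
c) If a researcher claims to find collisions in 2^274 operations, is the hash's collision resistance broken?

Step 1: Preimage resistance requires brute-force of 2^504 operations.
Step 2: Collision resistance (birthday bound) = 2^(504/2) = 2^252.
Step 3: The claimed attack costs 2^274 operations.
Step 4: Since 2^274 >= 2^252, the claimed attack is no faster than the generic birthday attack, so this does not break collision resistance.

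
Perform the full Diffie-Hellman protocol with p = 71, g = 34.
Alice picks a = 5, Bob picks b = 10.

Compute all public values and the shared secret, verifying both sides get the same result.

Step 1: A = g^a mod p = 34^5 mod 71 = 39.
Step 2: B = g^b mod p = 34^10 mod 71 = 30.
Step 3: Alice computes s = B^a mod p = 30^5 mod 71 = 37.
Step 4: Bob computes s = A^b mod p = 39^10 mod 71 = 37.
Both sides agree: shared secret = 37.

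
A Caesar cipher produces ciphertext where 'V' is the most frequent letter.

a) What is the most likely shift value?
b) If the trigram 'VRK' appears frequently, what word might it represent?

Step 1: In English, 'E' is the most frequent letter (12.7%).
Step 2: The most frequent ciphertext letter is 'V' (position 21).
Step 3: Shift = (21 - 4) mod 26 = 17.
Step 4: Decrypt 'VRK' by shifting back 17:
  V -> E
  R -> A
  K -> T
Step 5: 'VRK' decrypts to 'EAT'.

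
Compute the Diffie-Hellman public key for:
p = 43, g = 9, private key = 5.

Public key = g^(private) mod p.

Step 1: A = g^a mod p = 9^5 mod 43.
  9^1 mod 43 = 9
  9^2 mod 43 = (9 * 9) mod 43 = 38
  9^3 mod 43 = (38 * 9) mod 43 = 41
  9^4 mod 43 = (41 * 9) mod 43 = 25
  9^5 mod 43 = (25 * 9) mod 43 = 10
Result: A = 10.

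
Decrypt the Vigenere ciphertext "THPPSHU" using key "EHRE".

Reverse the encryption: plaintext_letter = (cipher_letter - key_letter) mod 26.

Step 1: Extend key: EHREEHR
Step 2: Decrypt each letter (c - k) mod 26:
  T(19) - E(4) = (19-4) mod 26 = 15 = P
  H(7) - H(7) = (7-7) mod 26 = 0 = A
  P(15) - R(17) = (15-17) mod 26 = 24 = Y
  P(15) - E(4) = (15-4) mod 26 = 11 = L
  S(18) - E(4) = (18-4) mod 26 = 14 = O
  H(7) - H(7) = (7-7) mod 26 = 0 = A
  U(20) - R(17) = (20-17) mod 26 = 3 = D
Plaintext: PAYLOAD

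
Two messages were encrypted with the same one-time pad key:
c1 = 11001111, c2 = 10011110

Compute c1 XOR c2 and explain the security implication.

Step 1: c1 XOR c2 = (m1 XOR k) XOR (m2 XOR k).
Step 2: By XOR associativity/commutativity: = m1 XOR m2 XOR k XOR k = m1 XOR m2.
Step 3: 11001111 XOR 10011110 = 01010001 = 81.
Step 4: The key cancels out! An attacker learns m1 XOR m2 = 81, revealing the relationship between plaintexts.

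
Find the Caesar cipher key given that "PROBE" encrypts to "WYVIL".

Step 1: Compare first letters: P (position 15) -> W (position 22).
Step 2: Shift = (22 - 15) mod 26 = 7.
The shift value is 7.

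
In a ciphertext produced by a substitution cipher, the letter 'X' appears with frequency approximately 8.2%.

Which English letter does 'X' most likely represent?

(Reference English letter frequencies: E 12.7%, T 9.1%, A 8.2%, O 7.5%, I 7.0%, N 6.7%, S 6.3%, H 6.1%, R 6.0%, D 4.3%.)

Step 1: The observed frequency is 8.2%.
Step 2: Compare with English frequencies:
  E: 12.7% (difference: 4.5%)
  T: 9.1% (difference: 0.9%)
  A: 8.2% (difference: 0.0%) <-- closest
  O: 7.5% (difference: 0.7%)
  I: 7.0% (difference: 1.2%)
  N: 6.7% (difference: 1.5%)
  S: 6.3% (difference: 1.9%)
  H: 6.1% (difference: 2.1%)
  R: 6.0% (difference: 2.2%)
  D: 4.3% (difference: 3.9%)
Step 3: 'X' most likely represents 'A' (frequency 8.2%).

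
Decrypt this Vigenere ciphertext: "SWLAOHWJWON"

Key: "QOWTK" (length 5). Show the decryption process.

Step 1: Key 'QOWTK' has length 5. Extended key: QOWTKQOWTKQ
Step 2: Decrypt each position:
  S(18) - Q(16) = 2 = C
  W(22) - O(14) = 8 = I
  L(11) - W(22) = 15 = P
  A(0) - T(19) = 7 = H
  O(14) - K(10) = 4 = E
  H(7) - Q(16) = 17 = R
  W(22) - O(14) = 8 = I
  J(9) - W(22) = 13 = N
  W(22) - T(19) = 3 = D
  O(14) - K(10) = 4 = E
  N(13) - Q(16) = 23 = X
Plaintext: CIPHERINDEX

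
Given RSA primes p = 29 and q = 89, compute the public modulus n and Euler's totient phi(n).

Step 1: n = p * q = 29 * 89 = 2581.
Step 2: phi(n) = (p-1)(q-1) = 28 * 88 = 2464.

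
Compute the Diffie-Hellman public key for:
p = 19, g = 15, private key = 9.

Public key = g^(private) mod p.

Step 1: A = g^a mod p = 15^9 mod 19.
  15^1 mod 19 = 15
  15^2 mod 19 = (15 * 15) mod 19 = 16
  15^3 mod 19 = (16 * 15) mod 19 = 12
  15^4 mod 19 = (12 * 15) mod 19 = 9
  15^5 mod 19 = (9 * 15) mod 19 = 2
  15^6 mod 19 = (2 * 15) mod 19 = 11
  15^7 mod 19 = (11 * 15) mod 19 = 13
  15^8 mod 19 = (13 * 15) mod 19 = 5
  15^9 mod 19 = (5 * 15) mod 19 = 18
Result: A = 18.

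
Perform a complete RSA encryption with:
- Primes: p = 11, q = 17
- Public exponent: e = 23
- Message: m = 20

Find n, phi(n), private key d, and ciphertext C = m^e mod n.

Step 1: n = 11 * 17 = 187.
Step 2: phi(n) = (11-1)(17-1) = 10 * 16 = 160.
Step 3: Find d = 23^(-1) mod 160 = 7.
  Verify: 23 * 7 = 161 = 1 (mod 160).
Step 4: C = 20^23 mod 187 = 113.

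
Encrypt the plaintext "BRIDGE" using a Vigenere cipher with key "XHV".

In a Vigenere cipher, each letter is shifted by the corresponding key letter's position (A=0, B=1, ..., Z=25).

Step 1: Repeat key to match plaintext length:
  Plaintext: BRIDGE
  Key:       XHVXHV
Step 2: Encrypt each letter:
  B(1) + X(23) = (1+23) mod 26 = 24 = Y
  R(17) + H(7) = (17+7) mod 26 = 24 = Y
  I(8) + V(21) = (8+21) mod 26 = 3 = D
  D(3) + X(23) = (3+23) mod 26 = 0 = A
  G(6) + H(7) = (6+7) mod 26 = 13 = N
  E(4) + V(21) = (4+21) mod 26 = 25 = Z
Ciphertext: YYDANZ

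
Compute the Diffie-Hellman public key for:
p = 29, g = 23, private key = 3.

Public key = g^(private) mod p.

Step 1: A = g^a mod p = 23^3 mod 29.
  23^1 mod 29 = 23
  23^2 mod 29 = (23 * 23) mod 29 = 7
  23^3 mod 29 = (7 * 23) mod 29 = 16
Result: A = 16.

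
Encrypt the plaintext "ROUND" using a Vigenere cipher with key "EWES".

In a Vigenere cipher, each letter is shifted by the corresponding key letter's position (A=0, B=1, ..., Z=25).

Step 1: Repeat key to match plaintext length:
  Plaintext: ROUND
  Key:       EWESE
Step 2: Encrypt each letter:
  R(17) + E(4) = (17+4) mod 26 = 21 = V
  O(14) + W(22) = (14+22) mod 26 = 10 = K
  U(20) + E(4) = (20+4) mod 26 = 24 = Y
  N(13) + S(18) = (13+18) mod 26 = 5 = F
  D(3) + E(4) = (3+4) mod 26 = 7 = H
Ciphertext: VKYFH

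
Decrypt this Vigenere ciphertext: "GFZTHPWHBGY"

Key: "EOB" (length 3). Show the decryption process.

Step 1: Key 'EOB' has length 3. Extended key: EOBEOBEOBEO
Step 2: Decrypt each position:
  G(6) - E(4) = 2 = C
  F(5) - O(14) = 17 = R
  Z(25) - B(1) = 24 = Y
  T(19) - E(4) = 15 = P
  H(7) - O(14) = 19 = T
  P(15) - B(1) = 14 = O
  W(22) - E(4) = 18 = S
  H(7) - O(14) = 19 = T
  B(1) - B(1) = 0 = A
  G(6) - E(4) = 2 = C
  Y(24) - O(14) = 10 = K
Plaintext: CRYPTOSTACK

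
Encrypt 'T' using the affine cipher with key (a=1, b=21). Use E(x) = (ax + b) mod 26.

Step 1: Convert 'T' to number: x = 19.
Step 2: E(19) = (1 * 19 + 21) mod 26 = 40 mod 26 = 14.
Step 3: Convert 14 back to letter: O.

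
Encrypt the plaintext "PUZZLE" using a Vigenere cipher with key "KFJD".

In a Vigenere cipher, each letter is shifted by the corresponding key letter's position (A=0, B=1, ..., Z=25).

Step 1: Repeat key to match plaintext length:
  Plaintext: PUZZLE
  Key:       KFJDKF
Step 2: Encrypt each letter:
  P(15) + K(10) = (15+10) mod 26 = 25 = Z
  U(20) + F(5) = (20+5) mod 26 = 25 = Z
  Z(25) + J(9) = (25+9) mod 26 = 8 = I
  Z(25) + D(3) = (25+3) mod 26 = 2 = C
  L(11) + K(10) = (11+10) mod 26 = 21 = V
  E(4) + F(5) = (4+5) mod 26 = 9 = J
Ciphertext: ZZICVJ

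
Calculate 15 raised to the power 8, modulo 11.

Step 1: Compute 15^8 mod 11 step by step, reducing modulo 11 at each step.
  15^1 mod 11 = 4
  15^2 mod 11 = (4 * 15) mod 11 = 5
  15^3 mod 11 = (5 * 15) mod 11 = 9
  15^4 mod 11 = (9 * 15) mod 11 = 3
  15^5 mod 11 = (3 * 15) mod 11 = 1
  15^6 mod 11 = (1 * 15) mod 11 = 4
  15^7 mod 11 = (4 * 15) mod 11 = 5
  15^8 mod 11 = (5 * 15) mod 11 = 9
Step 2: Result = 9.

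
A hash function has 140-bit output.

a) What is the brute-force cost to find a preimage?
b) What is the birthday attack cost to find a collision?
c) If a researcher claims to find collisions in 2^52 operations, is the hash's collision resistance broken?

Step 1: Preimage resistance requires brute-force of 2^140 operations.
Step 2: Collision resistance (birthday bound) = 2^(140/2) = 2^70.
Step 3: The claimed attack costs 2^52 operations.
Step 4: Since 2^52 < 2^70, the claimed attack beats the generic birthday bound, so collision resistance is broken.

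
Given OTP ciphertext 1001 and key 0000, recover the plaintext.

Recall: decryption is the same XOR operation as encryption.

Step 1: XOR ciphertext with key:
  Ciphertext: 1001
  Key:        0000
  XOR:        1001
Step 2: Plaintext = 1001 = 9 in decimal.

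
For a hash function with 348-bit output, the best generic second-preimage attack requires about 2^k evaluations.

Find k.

Step 1: The hash has a 348-bit output.
Step 2: Second-preimage resistance means: given a specific input x, it should be infeasible to find a different y with h(y) = h(x).
With a 348-bit output, a generic search for a second preimage costs about 2^348 evaluations (each trial matches the fixed target with probability 2^-348).
Step 3: Security level = 348 bits.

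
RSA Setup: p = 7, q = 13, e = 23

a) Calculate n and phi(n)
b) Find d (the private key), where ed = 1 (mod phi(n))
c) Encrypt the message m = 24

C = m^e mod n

Step 1: n = 7 * 13 = 91.
Step 2: phi(n) = (7-1)(13-1) = 6 * 12 = 72.
Step 3: Find d = 23^(-1) mod 72 = 47.
  Verify: 23 * 47 = 1081 = 1 (mod 72).
Step 4: C = 24^23 mod 91 = 19.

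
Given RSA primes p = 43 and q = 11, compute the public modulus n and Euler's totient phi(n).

Step 1: n = p * q = 43 * 11 = 473.
Step 2: phi(n) = (p-1)(q-1) = 42 * 10 = 420.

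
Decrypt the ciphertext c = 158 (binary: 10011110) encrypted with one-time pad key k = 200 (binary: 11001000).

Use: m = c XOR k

Step 1: XOR ciphertext with key:
  Ciphertext: 10011110
  Key:        11001000
  XOR:        01010110
Step 2: Plaintext = 01010110 = 86 in decimal.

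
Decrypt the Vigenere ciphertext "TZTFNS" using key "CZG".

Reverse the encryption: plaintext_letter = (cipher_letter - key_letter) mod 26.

Step 1: Extend key: CZGCZG
Step 2: Decrypt each letter (c - k) mod 26:
  T(19) - C(2) = (19-2) mod 26 = 17 = R
  Z(25) - Z(25) = (25-25) mod 26 = 0 = A
  T(19) - G(6) = (19-6) mod 26 = 13 = N
  F(5) - C(2) = (5-2) mod 26 = 3 = D
  N(13) - Z(25) = (13-25) mod 26 = 14 = O
  S(18) - G(6) = (18-6) mod 26 = 12 = M
Plaintext: RANDOM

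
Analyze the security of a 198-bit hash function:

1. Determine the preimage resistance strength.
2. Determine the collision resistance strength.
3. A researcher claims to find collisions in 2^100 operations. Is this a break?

Step 1: Preimage resistance requires brute-force of 2^198 operations.
Step 2: Collision resistance (birthday bound) = 2^(198/2) = 2^99.
Step 3: The claimed attack costs 2^100 operations.
Step 4: Since 2^100 >= 2^99, the claimed attack is no faster than the generic birthday attack, so this does not break collision resistance.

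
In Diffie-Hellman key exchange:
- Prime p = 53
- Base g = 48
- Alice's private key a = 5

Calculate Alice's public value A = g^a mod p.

Step 1: A = g^a mod p = 48^5 mod 53.
  48^1 mod 53 = 48
  48^2 mod 53 = (48 * 48) mod 53 = 25
  48^3 mod 53 = (25 * 48) mod 53 = 34
  48^4 mod 53 = (34 * 48) mod 53 = 42
  48^5 mod 53 = (42 * 48) mod 53 = 2
Result: A = 2.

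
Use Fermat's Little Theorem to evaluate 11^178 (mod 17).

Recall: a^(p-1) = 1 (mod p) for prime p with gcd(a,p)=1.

Step 1: Since 17 is prime, by Fermat's Little Theorem: 11^16 = 1 (mod 17).
Step 2: Reduce exponent: 178 mod 16 = 2.
Step 3: So 11^178 = 11^2 (mod 17).
Step 4: 11^2 mod 17 = 2.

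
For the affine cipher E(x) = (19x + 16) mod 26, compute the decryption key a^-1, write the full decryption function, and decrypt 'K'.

Step 1: Find a^-1, the modular inverse of 19 mod 26.
Step 2: We need 19 * a^-1 = 1 (mod 26).
Step 3: 19 * 11 = 209 = 8 * 26 + 1, so a^-1 = 11.
Step 4: D(y) = 11(y - 16) mod 26.
Step 5: Apply to 'K' (y = 10): D(10) = 11 * (10 - 16) mod 26 = 11 * -6 mod 26 = 12 -> 'M'.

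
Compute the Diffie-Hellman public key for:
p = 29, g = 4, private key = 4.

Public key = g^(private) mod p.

Step 1: A = g^a mod p = 4^4 mod 29.
  4^1 mod 29 = 4
  4^2 mod 29 = (4 * 4) mod 29 = 16
  4^3 mod 29 = (16 * 4) mod 29 = 6
  4^4 mod 29 = (6 * 4) mod 29 = 24
Result: A = 24.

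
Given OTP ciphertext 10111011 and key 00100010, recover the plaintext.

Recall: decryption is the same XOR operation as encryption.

Step 1: XOR ciphertext with key:
  Ciphertext: 10111011
  Key:        00100010
  XOR:        10011001
Step 2: Plaintext = 10011001 = 153 in decimal.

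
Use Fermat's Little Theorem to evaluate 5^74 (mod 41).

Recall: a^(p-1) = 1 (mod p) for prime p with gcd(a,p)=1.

Step 1: Since 41 is prime, by Fermat's Little Theorem: 5^40 = 1 (mod 41).
Step 2: Reduce exponent: 74 mod 40 = 34.
Step 3: So 5^74 = 5^34 (mod 41).
Step 4: 5^34 mod 41 = 31.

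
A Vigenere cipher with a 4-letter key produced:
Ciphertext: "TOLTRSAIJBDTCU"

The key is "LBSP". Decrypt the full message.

Step 1: Key 'LBSP' has length 4. Extended key: LBSPLBSPLBSPLB
Step 2: Decrypt each position:
  T(19) - L(11) = 8 = I
  O(14) - B(1) = 13 = N
  L(11) - S(18) = 19 = T
  T(19) - P(15) = 4 = E
  R(17) - L(11) = 6 = G
  S(18) - B(1) = 17 = R
  A(0) - S(18) = 8 = I
  I(8) - P(15) = 19 = T
  J(9) - L(11) = 24 = Y
  B(1) - B(1) = 0 = A
  D(3) - S(18) = 11 = L
  T(19) - P(15) = 4 = E
  C(2) - L(11) = 17 = R
  U(20) - B(1) = 19 = T
Plaintext: INTEGRITYALERT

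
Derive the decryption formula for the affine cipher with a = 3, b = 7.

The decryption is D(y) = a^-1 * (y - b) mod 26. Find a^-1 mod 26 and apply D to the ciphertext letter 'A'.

Step 1: Find a^-1, the modular inverse of 3 mod 26.
Step 2: We need 3 * a^-1 = 1 (mod 26).
Step 3: 3 * 9 = 27 = 1 * 26 + 1, so a^-1 = 9.
Step 4: D(y) = 9(y - 7) mod 26.
Step 5: Apply to 'A' (y = 0): D(0) = 9 * (0 - 7) mod 26 = 9 * -7 mod 26 = 15 -> 'P'.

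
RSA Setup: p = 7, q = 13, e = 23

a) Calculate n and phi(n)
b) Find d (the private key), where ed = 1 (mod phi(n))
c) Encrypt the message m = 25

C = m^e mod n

Step 1: n = 7 * 13 = 91.
Step 2: phi(n) = (7-1)(13-1) = 6 * 12 = 72.
Step 3: Find d = 23^(-1) mod 72 = 47.
  Verify: 23 * 47 = 1081 = 1 (mod 72).
Step 4: C = 25^23 mod 91 = 51.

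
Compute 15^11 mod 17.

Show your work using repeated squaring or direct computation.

Step 1: Compute 15^11 mod 17 step by step, reducing modulo 17 at each step.
  15^1 mod 17 = 15
  15^2 mod 17 = (15 * 15) mod 17 = 4
  15^3 mod 17 = (4 * 15) mod 17 = 9
  15^4 mod 17 = (9 * 15) mod 17 = 16
  15^5 mod 17 = (16 * 15) mod 17 = 2
  15^6 mod 17 = (2 * 15) mod 17 = 13
  15^7 mod 17 = (13 * 15) mod 17 = 8
  15^8 mod 17 = (8 * 15) mod 17 = 1
  15^9 mod 17 = (1 * 15) mod 17 = 15
  15^10 mod 17 = (15 * 15) mod 17 = 4
  15^11 mod 17 = (4 * 15) mod 17 = 9
Step 2: Result = 9.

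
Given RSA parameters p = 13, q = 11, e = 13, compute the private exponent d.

Step 1: n = 13 * 11 = 143.
Step 2: phi(n) = 12 * 10 = 120.
Step 3: Find d such that 13 * d = 1 (mod 120).
Step 4: d = 13^(-1) mod 120 = 37.
Verification: 13 * 37 = 481 = 4 * 120 + 1.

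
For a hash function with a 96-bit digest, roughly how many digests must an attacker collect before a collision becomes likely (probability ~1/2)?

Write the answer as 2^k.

Step 1: The birthday paradox gives collision probability ~50% after sqrt(2^n) = 2^(n/2) hashes.
Step 2: For 96-bit output: 2^(96/2) = 2^48.
Step 3: Approximately 2^48 hash computations needed.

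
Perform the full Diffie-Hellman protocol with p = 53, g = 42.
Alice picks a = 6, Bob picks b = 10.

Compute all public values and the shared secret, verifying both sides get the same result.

Step 1: A = g^a mod p = 42^6 mod 53 = 36.
Step 2: B = g^b mod p = 42^10 mod 53 = 44.
Step 3: Alice computes s = B^a mod p = 44^6 mod 53 = 10.
Step 4: Bob computes s = A^b mod p = 36^10 mod 53 = 10.
Both sides agree: shared secret = 10.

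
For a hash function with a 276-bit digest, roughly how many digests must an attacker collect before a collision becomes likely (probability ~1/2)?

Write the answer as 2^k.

Step 1: The birthday paradox gives collision probability ~50% after sqrt(2^n) = 2^(n/2) hashes.
Step 2: For 276-bit output: 2^(276/2) = 2^138.
Step 3: Approximately 2^138 hash computations needed.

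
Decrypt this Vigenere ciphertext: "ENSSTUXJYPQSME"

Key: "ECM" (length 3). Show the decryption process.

Step 1: Key 'ECM' has length 3. Extended key: ECMECMECMECMEC
Step 2: Decrypt each position:
  E(4) - E(4) = 0 = A
  N(13) - C(2) = 11 = L
  S(18) - M(12) = 6 = G
  S(18) - E(4) = 14 = O
  T(19) - C(2) = 17 = R
  U(20) - M(12) = 8 = I
  X(23) - E(4) = 19 = T
  J(9) - C(2) = 7 = H
  Y(24) - M(12) = 12 = M
  P(15) - E(4) = 11 = L
  Q(16) - C(2) = 14 = O
  S(18) - M(12) = 6 = G
  M(12) - E(4) = 8 = I
  E(4) - C(2) = 2 = C
Plaintext: ALGORITHMLOGIC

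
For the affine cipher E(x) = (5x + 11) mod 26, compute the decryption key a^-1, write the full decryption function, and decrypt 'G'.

Step 1: Find a^-1, the modular inverse of 5 mod 26.
Step 2: We need 5 * a^-1 = 1 (mod 26).
Step 3: 5 * 21 = 105 = 4 * 26 + 1, so a^-1 = 21.
Step 4: D(y) = 21(y - 11) mod 26.
Step 5: Apply to 'G' (y = 6): D(6) = 21 * (6 - 11) mod 26 = 21 * -5 mod 26 = 25 -> 'Z'.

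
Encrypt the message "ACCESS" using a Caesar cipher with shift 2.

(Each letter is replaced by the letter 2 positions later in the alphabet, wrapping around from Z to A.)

Step 1: For each letter, shift forward by 2 positions (mod 26).
  A (position 0) -> position (0+2) mod 26 = 2 -> C
  C (position 2) -> position (2+2) mod 26 = 4 -> E
  C (position 2) -> position (2+2) mod 26 = 4 -> E
  E (position 4) -> position (4+2) mod 26 = 6 -> G
  S (position 18) -> position (18+2) mod 26 = 20 -> U
  S (position 18) -> position (18+2) mod 26 = 20 -> U
Result: CEEGUU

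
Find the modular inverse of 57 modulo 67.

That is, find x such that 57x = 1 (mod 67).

Step 1: We need x such that 57 * x = 1 (mod 67).
Step 2: Using the extended Euclidean algorithm or trial:
  57 * 20 = 1140 = 17 * 67 + 1.
Step 3: Since 1140 mod 67 = 1, the inverse is x = 20.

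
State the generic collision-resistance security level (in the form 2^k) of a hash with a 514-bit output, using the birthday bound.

Step 1: The birthday paradox gives collision probability ~50% after sqrt(2^n) = 2^(n/2) hashes.
Step 2: For 514-bit output: 2^(514/2) = 2^257.
Step 3: Approximately 2^257 hash computations needed.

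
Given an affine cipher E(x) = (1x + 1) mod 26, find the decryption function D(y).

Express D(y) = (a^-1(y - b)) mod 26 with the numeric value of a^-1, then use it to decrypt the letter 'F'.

Step 1: Find a^-1, the modular inverse of 1 mod 26.
Step 2: We need 1 * a^-1 = 1 (mod 26).
Step 3: 1 * 1 = 1 = 0 * 26 + 1, so a^-1 = 1.
Step 4: D(y) = 1(y - 1) mod 26.
Step 5: Apply to 'F' (y = 5): D(5) = 1 * (5 - 1) mod 26 = 1 * 4 mod 26 = 4 -> 'E'.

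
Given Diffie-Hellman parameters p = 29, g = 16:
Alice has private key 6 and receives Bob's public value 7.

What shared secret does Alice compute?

Step 1: s = B^a mod p = 7^6 mod 29.
  7^1 mod 29 = 7
  7^2 mod 29 = (7 * 7) mod 29 = 20
  7^3 mod 29 = (20 * 7) mod 29 = 24
  7^4 mod 29 = (24 * 7) mod 29 = 23
  7^5 mod 29 = (23 * 7) mod 29 = 16
  7^6 mod 29 = (16 * 7) mod 29 = 25
Result: shared secret = 25.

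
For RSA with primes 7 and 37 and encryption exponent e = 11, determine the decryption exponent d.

Step 1: n = 7 * 37 = 259.
Step 2: phi(n) = 6 * 36 = 216.
Step 3: Find d such that 11 * d = 1 (mod 216).
Step 4: d = 11^(-1) mod 216 = 59.
Verification: 11 * 59 = 649 = 3 * 216 + 1.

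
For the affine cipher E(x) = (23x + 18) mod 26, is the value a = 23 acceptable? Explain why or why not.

Step 1: Compute gcd(23, 26).
Step 2: gcd(23, 26) = 1.
Since gcd = 1, 23 is coprime with 26, so it is a valid key.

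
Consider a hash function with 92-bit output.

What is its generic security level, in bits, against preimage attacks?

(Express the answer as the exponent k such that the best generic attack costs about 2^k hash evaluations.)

Step 1: The hash has a 92-bit output.
Step 2: Preimage resistance means: given a digest h(x), it should be infeasible to find any input that hashes to it.
With a 92-bit output there are 2^92 possible digests, so a generic brute-force preimage search costs about 2^92 evaluations.
Step 3: Security level = 92 bits.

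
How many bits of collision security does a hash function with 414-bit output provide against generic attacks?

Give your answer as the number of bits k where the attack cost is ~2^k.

Step 1: The hash has a 414-bit output.
Step 2: Collision resistance means it should be infeasible to find any x != y with h(x) = h(y).
By the birthday bound, a generic collision search succeeds after about sqrt(2^414) = 2^(414/2) = 2^207 evaluations.
Step 3: Security level = 207 bits.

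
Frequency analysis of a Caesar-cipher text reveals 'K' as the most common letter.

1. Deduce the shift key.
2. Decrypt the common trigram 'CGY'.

Step 1: In English, 'E' is the most frequent letter (12.7%).
Step 2: The most frequent ciphertext letter is 'K' (position 10).
Step 3: Shift = (10 - 4) mod 26 = 6.
Step 4: Decrypt 'CGY' by shifting back 6:
  C -> W
  G -> A
  Y -> S
Step 5: 'CGY' decrypts to 'WAS'.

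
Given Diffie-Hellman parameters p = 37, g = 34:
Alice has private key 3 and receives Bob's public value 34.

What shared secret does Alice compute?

Step 1: s = B^a mod p = 34^3 mod 37.
  34^1 mod 37 = 34
  34^2 mod 37 = (34 * 34) mod 37 = 9
  34^3 mod 37 = (9 * 34) mod 37 = 10
Result: shared secret = 10.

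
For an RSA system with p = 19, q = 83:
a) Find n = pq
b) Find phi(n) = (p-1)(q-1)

Step 1: n = p * q = 19 * 83 = 1577.
Step 2: phi(n) = (p-1)(q-1) = 18 * 82 = 1476.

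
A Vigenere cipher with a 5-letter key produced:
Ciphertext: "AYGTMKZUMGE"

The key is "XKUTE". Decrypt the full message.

Step 1: Key 'XKUTE' has length 5. Extended key: XKUTEXKUTEX
Step 2: Decrypt each position:
  A(0) - X(23) = 3 = D
  Y(24) - K(10) = 14 = O
  G(6) - U(20) = 12 = M
  T(19) - T(19) = 0 = A
  M(12) - E(4) = 8 = I
  K(10) - X(23) = 13 = N
  Z(25) - K(10) = 15 = P
  U(20) - U(20) = 0 = A
  M(12) - T(19) = 19 = T
  G(6) - E(4) = 2 = C
  E(4) - X(23) = 7 = H
Plaintext: DOMAINPATCH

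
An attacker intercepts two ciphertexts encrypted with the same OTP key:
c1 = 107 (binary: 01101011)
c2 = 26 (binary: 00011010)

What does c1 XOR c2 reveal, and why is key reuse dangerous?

Step 1: c1 XOR c2 = (m1 XOR k) XOR (m2 XOR k).
Step 2: By XOR associativity/commutativity: = m1 XOR m2 XOR k XOR k = m1 XOR m2.
Step 3: 01101011 XOR 00011010 = 01110001 = 113.
Step 4: The key cancels out! An attacker learns m1 XOR m2 = 113, revealing the relationship between plaintexts.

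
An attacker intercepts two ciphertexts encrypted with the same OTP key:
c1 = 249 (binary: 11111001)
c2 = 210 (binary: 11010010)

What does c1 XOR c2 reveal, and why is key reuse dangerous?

Step 1: c1 XOR c2 = (m1 XOR k) XOR (m2 XOR k).
Step 2: By XOR associativity/commutativity: = m1 XOR m2 XOR k XOR k = m1 XOR m2.
Step 3: 11111001 XOR 11010010 = 00101011 = 43.
Step 4: The key cancels out! An attacker learns m1 XOR m2 = 43, revealing the relationship between plaintexts.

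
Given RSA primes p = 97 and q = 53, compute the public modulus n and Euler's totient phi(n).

Step 1: n = p * q = 97 * 53 = 5141.
Step 2: phi(n) = (p-1)(q-1) = 96 * 52 = 4992.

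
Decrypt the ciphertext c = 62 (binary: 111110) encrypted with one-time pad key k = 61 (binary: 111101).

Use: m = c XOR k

Step 1: XOR ciphertext with key:
  Ciphertext: 111110
  Key:        111101
  XOR:        000011
Step 2: Plaintext = 000011 = 3 in decimal.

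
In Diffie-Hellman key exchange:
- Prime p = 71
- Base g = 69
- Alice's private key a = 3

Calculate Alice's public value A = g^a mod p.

Step 1: A = g^a mod p = 69^3 mod 71.
  69^1 mod 71 = 69
  69^2 mod 71 = (69 * 69) mod 71 = 4
  69^3 mod 71 = (4 * 69) mod 71 = 63
Result: A = 63.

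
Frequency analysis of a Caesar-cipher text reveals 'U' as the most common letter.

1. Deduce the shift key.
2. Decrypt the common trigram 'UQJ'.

Step 1: In English, 'E' is the most frequent letter (12.7%).
Step 2: The most frequent ciphertext letter is 'U' (position 20).
Step 3: Shift = (20 - 4) mod 26 = 16.
Step 4: Decrypt 'UQJ' by shifting back 16:
  U -> E
  Q -> A
  J -> T
Step 5: 'UQJ' decrypts to 'EAT'.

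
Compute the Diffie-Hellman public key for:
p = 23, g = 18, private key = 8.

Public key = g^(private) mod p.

Step 1: A = g^a mod p = 18^8 mod 23.
  18^1 mod 23 = 18
  18^2 mod 23 = (18 * 18) mod 23 = 2
  18^3 mod 23 = (2 * 18) mod 23 = 13
  18^4 mod 23 = (13 * 18) mod 23 = 4
  18^5 mod 23 = (4 * 18) mod 23 = 3
  18^6 mod 23 = (3 * 18) mod 23 = 8
  18^7 mod 23 = (8 * 18) mod 23 = 6
  18^8 mod 23 = (6 * 18) mod 23 = 16
Result: A = 16.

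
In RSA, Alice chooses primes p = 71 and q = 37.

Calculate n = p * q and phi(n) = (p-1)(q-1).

Step 1: n = p * q = 71 * 37 = 2627.
Step 2: phi(n) = (p-1)(q-1) = 70 * 36 = 2520.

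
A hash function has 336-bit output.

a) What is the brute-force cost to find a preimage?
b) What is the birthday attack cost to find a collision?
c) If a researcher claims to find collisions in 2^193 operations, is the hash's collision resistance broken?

Step 1: Preimage resistance requires brute-force of 2^336 operations.
Step 2: Collision resistance (birthday bound) = 2^(336/2) = 2^168.
Step 3: The claimed attack costs 2^193 operations.
Step 4: Since 2^193 >= 2^168, the claimed attack is no faster than the generic birthday attack, so this does not break collision resistance.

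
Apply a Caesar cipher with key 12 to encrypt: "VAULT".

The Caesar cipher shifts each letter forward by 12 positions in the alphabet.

Step 1: For each letter, shift forward by 12 positions (mod 26).
  V (position 21) -> position (21+12) mod 26 = 7 -> H
  A (position 0) -> position (0+12) mod 26 = 12 -> M
  U (position 20) -> position (20+12) mod 26 = 6 -> G
  L (position 11) -> position (11+12) mod 26 = 23 -> X
  T (position 19) -> position (19+12) mod 26 = 5 -> F
Result: HMGXF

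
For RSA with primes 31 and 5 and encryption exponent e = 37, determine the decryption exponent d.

Step 1: n = 31 * 5 = 155.
Step 2: phi(n) = 30 * 4 = 120.
Step 3: Find d such that 37 * d = 1 (mod 120).
Step 4: d = 37^(-1) mod 120 = 13.
Verification: 37 * 13 = 481 = 4 * 120 + 1.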